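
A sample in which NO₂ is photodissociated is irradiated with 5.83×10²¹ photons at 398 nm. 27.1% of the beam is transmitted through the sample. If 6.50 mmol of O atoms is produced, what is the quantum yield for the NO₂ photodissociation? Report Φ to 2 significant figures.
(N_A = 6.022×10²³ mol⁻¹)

Product: 6.50 mmol = 0.00650 mol.
Moles of photons: 5.83×10²¹ / 6.022×10²³ = 0.009681 mol.
Fraction absorbed: 1 − 27.1/100 = 0.7290.
Photons absorbed: 0.7290 × 0.009681 = 0.007057 mol.
Φ = 0.00650 mol / 0.007057 mol photons = 0.92.

Φ = 0.92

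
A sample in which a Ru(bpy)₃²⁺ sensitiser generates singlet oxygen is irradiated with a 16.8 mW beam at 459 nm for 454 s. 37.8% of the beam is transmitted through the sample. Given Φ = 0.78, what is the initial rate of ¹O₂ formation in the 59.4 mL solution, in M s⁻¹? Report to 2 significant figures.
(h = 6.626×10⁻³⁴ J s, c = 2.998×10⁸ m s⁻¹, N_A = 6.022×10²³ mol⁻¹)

5.3×10⁻⁷ M s⁻¹

Photon energy at 459 nm: hc/λ = (6.626×10⁻³⁴)(2.998×10⁸)/(459×10⁻⁹) = 4.328×10⁻¹⁹ J.
Energy delivered: (16.8 mW)(454 s) = 7.627 J.
Photons incident: 7.627 / 4.328×10⁻¹⁹ = 1.762×10¹⁹, i.e. 1.762×10¹⁹/6.022×10²³ = 2.926×10⁻⁵ mol.
Fraction absorbed: 1 − 37.8/100 = 0.6220.
Photons absorbed: 0.6220 × 2.926×10⁻⁵ = 1.820×10⁻⁵ mol.
Product formed: 0.78 × 1.820×10⁻⁵ = 1.420×10⁻⁵ mol.
Rate: 1.420×10⁻⁵ mol / (454 s × 0.0594 L) = 5.3×10⁻⁷ M s⁻¹.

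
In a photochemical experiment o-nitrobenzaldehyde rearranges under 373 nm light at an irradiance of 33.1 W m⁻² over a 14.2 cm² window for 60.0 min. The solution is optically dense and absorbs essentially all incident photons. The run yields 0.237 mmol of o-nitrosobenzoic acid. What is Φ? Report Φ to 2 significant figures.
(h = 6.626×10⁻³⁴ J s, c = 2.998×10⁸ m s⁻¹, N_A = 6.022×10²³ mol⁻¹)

Product: 0.237 mmol = 2.37×10⁻⁴ mol.
Photon energy at 373 nm: hc/λ = (6.626×10⁻³⁴)(2.998×10⁸)/(373×10⁻⁹) = 5.326×10⁻¹⁹ J.
Energy delivered: (33.1 W m⁻²)(14.2×10⁻⁴ m²)(3600 s) = 169.2 J.
Photons incident: 169.2 / 5.326×10⁻¹⁹ = 3.177×10²⁰, i.e. 3.177×10²⁰/6.022×10²³ = 5.276×10⁻⁴ mol.
Φ = 2.37×10⁻⁴ mol / 5.276×10⁻⁴ mol photons = 0.45.

Φ = 0.45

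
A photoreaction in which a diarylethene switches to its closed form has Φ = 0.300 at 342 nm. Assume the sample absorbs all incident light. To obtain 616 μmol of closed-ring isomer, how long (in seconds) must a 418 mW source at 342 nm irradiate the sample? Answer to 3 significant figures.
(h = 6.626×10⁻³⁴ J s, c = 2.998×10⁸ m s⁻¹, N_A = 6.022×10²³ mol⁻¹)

t ≈ 1720 s

Product: 616 μmol = 6.16×10⁻⁴ mol.
Photons that must be absorbed: 6.16×10⁻⁴ / 0.300 = 0.002053 mol.
Photon energy: hc/λ = 5.808×10⁻¹⁹ J; per mole, 3.498×10⁵ J mol⁻¹.
Energy required: 0.002053 × 3.498×10⁵ = 718.1 J.
Time: 718.1 J / 0.418 W = 1720 s.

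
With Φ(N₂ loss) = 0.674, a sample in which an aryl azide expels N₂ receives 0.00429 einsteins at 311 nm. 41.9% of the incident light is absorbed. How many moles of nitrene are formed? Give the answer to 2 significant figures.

Photons absorbed: 0.419 × 0.00429 = 0.001798 mol.
Product: Φ × n_abs = 0.674 × 0.001798 = 0.001212 mol.

0.0012 mol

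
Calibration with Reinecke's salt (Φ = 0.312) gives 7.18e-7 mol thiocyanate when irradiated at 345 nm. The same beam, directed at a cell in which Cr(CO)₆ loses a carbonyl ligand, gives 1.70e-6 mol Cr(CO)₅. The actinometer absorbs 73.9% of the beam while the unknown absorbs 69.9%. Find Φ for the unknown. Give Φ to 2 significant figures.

Photons absorbed by the actinometer: 7.18e-7 / 0.312 = 2.301e-6 mol.
Incident flux: 2.301e-6 / 0.739 = 3.114e-6 einstein.
Absorbed by unknown: 0.699 × 3.114e-6 = 2.177e-6 mol.
Φ(unknown) = 1.70e-6 / 2.177e-6 = 0.78.

Φ = 0.78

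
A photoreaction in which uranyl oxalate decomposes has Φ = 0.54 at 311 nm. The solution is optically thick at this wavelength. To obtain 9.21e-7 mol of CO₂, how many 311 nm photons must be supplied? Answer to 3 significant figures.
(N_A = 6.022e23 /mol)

Photons that must be absorbed: 9.21e-7 / 0.54 = 1.706e-6 mol.
Photon count: 1.706e-6 × 6.022e23 = 1.03e18.

1.03e18 photons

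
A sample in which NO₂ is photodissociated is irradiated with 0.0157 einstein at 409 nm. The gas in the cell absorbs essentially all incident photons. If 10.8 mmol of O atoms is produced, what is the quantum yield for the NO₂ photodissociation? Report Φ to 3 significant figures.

Product: 10.8 mmol = 0.0108 mol.
Φ = 0.0108 mol / 0.0157 mol photons = 0.688.

Φ = 0.688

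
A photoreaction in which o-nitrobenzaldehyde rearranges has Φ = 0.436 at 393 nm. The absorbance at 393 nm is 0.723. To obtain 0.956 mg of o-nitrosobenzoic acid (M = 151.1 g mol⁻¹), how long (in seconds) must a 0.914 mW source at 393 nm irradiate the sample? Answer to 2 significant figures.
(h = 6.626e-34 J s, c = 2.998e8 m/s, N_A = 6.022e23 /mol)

Product: 0.956 mg / 151.1 g mol⁻¹ = 6.327e-6 mol.
Photons that must be absorbed: 6.327e-6 / 0.436 = 1.451e-5 mol.
Fraction absorbed: 1 − 10^(−0.723) = 0.8108.
Incident photons needed: 1.451e-5 / 0.8108 = 1.790e-5 mol.
Photon energy: hc/λ = 5.055e-19 J; per mole, 3.044e5 J mol⁻¹.
Energy required: 1.790e-5 × 3.044e5 = 5.449 J.
Time: 5.449 J / 0.000914 W = 6000 s.

t ≈ 6000 s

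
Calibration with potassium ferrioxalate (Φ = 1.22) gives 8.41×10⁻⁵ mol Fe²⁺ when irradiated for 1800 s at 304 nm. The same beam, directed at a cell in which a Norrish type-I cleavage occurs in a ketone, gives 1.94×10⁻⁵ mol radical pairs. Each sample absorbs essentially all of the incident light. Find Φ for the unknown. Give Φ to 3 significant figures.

Photons absorbed by the actinometer: 8.41×10⁻⁵ / 1.22 = 6.893×10⁻⁵ mol.
Φ(unknown) = 1.94×10⁻⁵ / 6.893×10⁻⁵ = 0.281.

Φ = 0.281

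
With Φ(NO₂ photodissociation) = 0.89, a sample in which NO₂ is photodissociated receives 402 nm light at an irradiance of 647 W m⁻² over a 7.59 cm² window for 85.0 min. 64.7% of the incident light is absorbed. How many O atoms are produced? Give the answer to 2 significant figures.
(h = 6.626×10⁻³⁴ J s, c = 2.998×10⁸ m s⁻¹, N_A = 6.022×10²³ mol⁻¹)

Photon energy at 402 nm: hc/λ = (6.626×10⁻³⁴)(2.998×10⁸)/(402×10⁻⁹) = 4.941×10⁻¹⁹ J.
Energy delivered: (647 W m⁻²)(7.59×10⁻⁴ m²)(5100 s) = 2504 J.
Photons incident: 2504 / 4.941×10⁻¹⁹ = 5.068×10²¹, i.e. 5.068×10²¹/6.022×10²³ = 0.008416 mol.
Photons absorbed: 0.647 × 0.008416 = 0.005445 mol.
Product: Φ × n_abs = 0.89 × 0.005445 = 0.004846 mol.
As a count: 0.004846 × 6.022×10²³ = 2.9×10²¹.

2.9×10²¹ atoms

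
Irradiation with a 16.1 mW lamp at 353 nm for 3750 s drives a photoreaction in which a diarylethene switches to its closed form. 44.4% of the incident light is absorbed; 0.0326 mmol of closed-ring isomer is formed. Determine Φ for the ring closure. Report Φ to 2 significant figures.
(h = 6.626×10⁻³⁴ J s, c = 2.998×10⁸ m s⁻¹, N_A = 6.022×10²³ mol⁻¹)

Φ = 0.41

Product: 0.0326 mmol = 3.26×10⁻⁵ mol.
Photon energy at 353 nm: hc/λ = (6.626×10⁻³⁴)(2.998×10⁸)/(353×10⁻⁹) = 5.627×10⁻¹⁹ J.
Energy delivered: (16.1 mW)(3750 s) = 60.38 J.
Photons incident: 60.38 / 5.627×10⁻¹⁹ = 1.073×10²⁰, i.e. 1.073×10²⁰/6.022×10²³ = 1.782×10⁻⁴ mol.
Photons absorbed: 0.444 × 1.782×10⁻⁴ = 7.912×10⁻⁵ mol.
Φ = 3.26×10⁻⁵ mol / 7.912×10⁻⁵ mol photons = 0.41.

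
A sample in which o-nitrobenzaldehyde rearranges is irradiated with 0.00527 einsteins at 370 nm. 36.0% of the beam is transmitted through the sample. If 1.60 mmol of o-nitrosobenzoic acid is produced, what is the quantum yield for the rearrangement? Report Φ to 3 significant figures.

Φ = 0.474

Product: 1.60 mmol = 0.00160 mol.
Fraction absorbed: 1 − 36.0/100 = 0.6400.
Photons absorbed: 0.6400 × 0.00527 = 0.003373 mol.
Φ = 0.00160 mol / 0.003373 mol photons = 0.474.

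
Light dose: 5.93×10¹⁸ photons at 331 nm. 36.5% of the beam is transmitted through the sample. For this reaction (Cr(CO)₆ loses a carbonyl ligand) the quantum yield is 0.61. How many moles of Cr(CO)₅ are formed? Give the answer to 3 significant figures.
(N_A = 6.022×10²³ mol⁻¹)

Moles of photons: 5.93×10¹⁸ / 6.022×10²³ = 9.847×10⁻⁶ mol.
Fraction absorbed: 1 − 36.5/100 = 0.6350.
Photons absorbed: 0.6350 × 9.847×10⁻⁶ = 6.253×10⁻⁶ mol.
Product: Φ × n_abs = 0.61 × 6.253×10⁻⁶ = 3.814×10⁻⁶ mol.

3.81×10⁻⁶ mol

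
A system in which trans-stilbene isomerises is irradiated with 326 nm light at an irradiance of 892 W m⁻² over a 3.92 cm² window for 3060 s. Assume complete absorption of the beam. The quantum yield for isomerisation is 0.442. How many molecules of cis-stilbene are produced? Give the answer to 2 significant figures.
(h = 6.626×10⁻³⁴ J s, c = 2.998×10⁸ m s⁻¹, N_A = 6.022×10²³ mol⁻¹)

7.8×10²⁰ molecules

Photon energy at 326 nm: hc/λ = (6.626×10⁻³⁴)(2.998×10⁸)/(326×10⁻⁹) = 6.093×10⁻¹⁹ J.
Energy delivered: (892 W m⁻²)(3.92×10⁻⁴ m²)(3060 s) = 1070 J.
Photons incident: 1070 / 6.093×10⁻¹⁹ = 1.756×10²¹, i.e. 1.756×10²¹/6.022×10²³ = 0.002916 mol.
Product: Φ × n_abs = 0.442 × 0.002916 = 0.001289 mol.
As a count: 0.001289 × 6.022×10²³ = 7.8×10²⁰.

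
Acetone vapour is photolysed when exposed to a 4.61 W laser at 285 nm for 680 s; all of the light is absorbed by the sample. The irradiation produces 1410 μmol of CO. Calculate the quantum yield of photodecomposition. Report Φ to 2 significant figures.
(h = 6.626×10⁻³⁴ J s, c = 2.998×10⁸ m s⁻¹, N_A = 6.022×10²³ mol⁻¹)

Φ = 0.19

Product: 1410 μmol = 0.00141 mol.
Photon energy at 285 nm: hc/λ = (6.626×10⁻³⁴)(2.998×10⁸)/(285×10⁻⁹) = 6.970×10⁻¹⁹ J.
Energy delivered: (4.61 W)(680 s) = 3135 J.
Photons incident: 3135 / 6.970×10⁻¹⁹ = 4.498×10²¹, i.e. 4.498×10²¹/6.022×10²³ = 0.007469 mol.
Φ = 0.00141 mol / 0.007469 mol photons = 0.19.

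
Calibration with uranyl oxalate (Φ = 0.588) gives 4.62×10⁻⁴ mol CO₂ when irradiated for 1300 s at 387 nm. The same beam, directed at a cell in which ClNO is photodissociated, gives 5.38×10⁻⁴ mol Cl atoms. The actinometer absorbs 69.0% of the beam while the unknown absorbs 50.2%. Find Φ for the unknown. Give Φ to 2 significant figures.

Photons absorbed by the actinometer: 4.62×10⁻⁴ / 0.588 = 7.857×10⁻⁴ mol.
Incident flux: 7.857×10⁻⁴ / 0.690 = 0.001139 einstein.
Absorbed by unknown: 0.502 × 0.001139 = 5.718×10⁻⁴ mol.
Φ(unknown) = 5.38×10⁻⁴ / 5.718×10⁻⁴ = 0.94.

Φ = 0.94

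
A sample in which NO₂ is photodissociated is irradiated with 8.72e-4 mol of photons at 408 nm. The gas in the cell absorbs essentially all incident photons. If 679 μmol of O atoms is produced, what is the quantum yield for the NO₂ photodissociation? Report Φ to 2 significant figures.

Product: 679 μmol = 6.79e-4 mol.
Φ = 6.79e-4 mol / 8.72e-4 mol photons = 0.78.

Φ = 0.78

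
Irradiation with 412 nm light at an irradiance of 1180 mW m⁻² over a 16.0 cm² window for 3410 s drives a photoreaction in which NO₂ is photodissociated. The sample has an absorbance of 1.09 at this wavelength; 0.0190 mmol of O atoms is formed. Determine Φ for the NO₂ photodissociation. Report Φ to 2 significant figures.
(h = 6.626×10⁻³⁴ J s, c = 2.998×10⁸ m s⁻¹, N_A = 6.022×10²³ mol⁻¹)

Φ = 0.93

Product: 0.0190 mmol = 1.90×10⁻⁵ mol.
Photon energy at 412 nm: hc/λ = (6.626×10⁻³⁴)(2.998×10⁸)/(412×10⁻⁹) = 4.822×10⁻¹⁹ J.
Energy delivered: (1180 mW m⁻²)(16.0×10⁻⁴ m²)(3410 s) = 6.438 J.
Photons incident: 6.438 / 4.822×10⁻¹⁹ = 1.335×10¹⁹, i.e. 1.335×10¹⁹/6.022×10²³ = 2.217×10⁻⁵ mol.
Fraction absorbed: 1 − 10^(−1.09) = 0.9187.
Photons absorbed: 0.9187 × 2.217×10⁻⁵ = 2.037×10⁻⁵ mol.
Φ = 1.90×10⁻⁵ mol / 2.037×10⁻⁵ mol photons = 0.93.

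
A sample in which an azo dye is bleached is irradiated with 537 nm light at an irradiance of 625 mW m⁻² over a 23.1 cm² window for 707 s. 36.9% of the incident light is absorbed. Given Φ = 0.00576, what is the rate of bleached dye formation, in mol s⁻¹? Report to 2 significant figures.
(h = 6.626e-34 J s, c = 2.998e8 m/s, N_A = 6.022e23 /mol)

1.4e-11 mol s⁻¹

Photon energy at 537 nm: hc/λ = (6.626e-34)(2.998e8)/(537e-9) = 3.699e-19 J.
Energy delivered: (625 mW m⁻²)(23.1e-4 m²)(707 s) = 1.021 J.
Photons incident: 1.021 / 3.699e-19 = 2.760e18, i.e. 2.760e18/6.022e23 = 4.583e-6 mol.
Photons absorbed: 0.369 × 4.583e-6 = 1.691e-6 mol.
Product formed: 0.00576 × 1.691e-6 = 9.740e-9 mol.
Rate: 9.740e-9 / 707 s = 1.4e-11 mol s⁻¹.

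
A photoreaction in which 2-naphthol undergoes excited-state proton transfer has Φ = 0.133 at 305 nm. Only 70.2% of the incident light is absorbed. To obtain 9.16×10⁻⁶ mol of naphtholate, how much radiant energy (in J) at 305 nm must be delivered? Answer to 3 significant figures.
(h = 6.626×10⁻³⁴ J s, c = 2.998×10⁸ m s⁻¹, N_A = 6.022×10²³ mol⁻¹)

38.5 J

Photons that must be absorbed: 9.16×10⁻⁶ / 0.133 = 6.887×10⁻⁵ mol.
Incident photons needed: 6.887×10⁻⁵ / 0.702 = 9.811×10⁻⁵ mol.
Photon energy: hc/λ = 6.513×10⁻¹⁹ J; per mole, 3.922×10⁵ J mol⁻¹.
Energy required: 9.811×10⁻⁵ × 3.922×10⁵ = 38.5 J.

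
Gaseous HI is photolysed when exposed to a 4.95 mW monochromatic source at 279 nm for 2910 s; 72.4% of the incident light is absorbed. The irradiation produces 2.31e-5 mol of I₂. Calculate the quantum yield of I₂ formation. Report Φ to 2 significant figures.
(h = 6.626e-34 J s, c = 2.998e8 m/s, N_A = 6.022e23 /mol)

Φ = 0.95

Photon energy at 279 nm: hc/λ = (6.626e-34)(2.998e8)/(279e-9) = 7.120e-19 J.
Energy delivered: (4.95 mW)(2910 s) = 14.40 J.
Photons incident: 14.40 / 7.120e-19 = 2.022e19, i.e. 2.022e19/6.022e23 = 3.358e-5 mol.
Photons absorbed: 0.724 × 3.358e-5 = 2.431e-5 mol.
Φ = 2.31e-5 mol / 2.431e-5 mol photons = 0.95.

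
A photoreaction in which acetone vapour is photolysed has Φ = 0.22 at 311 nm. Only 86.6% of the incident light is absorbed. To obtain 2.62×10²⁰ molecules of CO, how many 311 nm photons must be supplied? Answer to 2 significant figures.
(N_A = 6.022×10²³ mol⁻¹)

Product: 2.62×10²⁰ / 6.022×10²³ = 4.351×10⁻⁴ mol.
Photons that must be absorbed: 4.351×10⁻⁴ / 0.22 = 0.001978 mol.
Incident photons needed: 0.001978 / 0.866 = 0.002284 mol.
Photon count: 0.002284 × 6.022×10²³ = 1.4×10²¹.

1.4×10²¹ photons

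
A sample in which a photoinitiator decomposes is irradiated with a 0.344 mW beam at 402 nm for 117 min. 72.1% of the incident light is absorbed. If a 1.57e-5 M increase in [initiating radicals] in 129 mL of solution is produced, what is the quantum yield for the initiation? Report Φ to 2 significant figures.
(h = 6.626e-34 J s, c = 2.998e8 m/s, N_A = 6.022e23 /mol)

Product: (1.57e-5 M)(0.129 L) = 2.025e-6 mol.
Photon energy at 402 nm: hc/λ = (6.626e-34)(2.998e8)/(402e-9) = 4.941e-19 J.
Energy delivered: (0.344 mW)(7020 s) = 2.415 J.
Photons incident: 2.415 / 4.941e-19 = 4.888e18, i.e. 4.888e18/6.022e23 = 8.117e-6 mol.
Photons absorbed: 0.721 × 8.117e-6 = 5.852e-6 mol.
Φ = 2.025e-6 mol / 5.852e-6 mol photons = 0.35.

Φ = 0.35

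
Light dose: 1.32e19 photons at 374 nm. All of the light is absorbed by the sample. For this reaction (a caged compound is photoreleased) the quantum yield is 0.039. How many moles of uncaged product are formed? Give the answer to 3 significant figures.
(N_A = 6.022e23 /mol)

Moles of photons: 1.32e19 / 6.022e23 = 2.192e-5 mol.
Product: Φ × n_abs = 0.039 × 2.192e-5 = 8.549e-7 mol.

8.55e-7 mol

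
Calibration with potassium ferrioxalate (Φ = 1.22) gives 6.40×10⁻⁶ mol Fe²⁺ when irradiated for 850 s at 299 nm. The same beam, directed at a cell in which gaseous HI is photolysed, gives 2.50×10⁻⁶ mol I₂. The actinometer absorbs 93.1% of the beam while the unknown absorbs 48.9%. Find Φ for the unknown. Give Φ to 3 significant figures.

Photons absorbed by the actinometer: 6.40×10⁻⁶ / 1.22 = 5.246×10⁻⁶ mol.
Incident flux: 5.246×10⁻⁶ / 0.931 = 5.635×10⁻⁶ einstein.
Absorbed by unknown: 0.489 × 5.635×10⁻⁶ = 2.756×10⁻⁶ mol.
Φ(unknown) = 2.50×10⁻⁶ / 2.756×10⁻⁶ = 0.907.

Φ = 0.907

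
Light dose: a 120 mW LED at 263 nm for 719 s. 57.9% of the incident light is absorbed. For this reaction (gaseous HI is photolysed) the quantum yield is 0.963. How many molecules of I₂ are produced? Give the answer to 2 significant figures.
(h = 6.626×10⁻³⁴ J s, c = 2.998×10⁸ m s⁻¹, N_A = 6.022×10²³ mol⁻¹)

Photon energy at 263 nm: hc/λ = (6.626×10⁻³⁴)(2.998×10⁸)/(263×10⁻⁹) = 7.553×10⁻¹⁹ J.
Energy delivered: (120 mW)(719 s) = 86.28 J.
Photons incident: 86.28 / 7.553×10⁻¹⁹ = 1.142×10²⁰, i.e. 1.142×10²⁰/6.022×10²³ = 1.896×10⁻⁴ mol.
Photons absorbed: 0.579 × 1.896×10⁻⁴ = 1.098×10⁻⁴ mol.
Product: Φ × n_abs = 0.963 × 1.098×10⁻⁴ = 1.057×10⁻⁴ mol.
As a count: 1.057×10⁻⁴ × 6.022×10²³ = 6.4×10¹⁹.

6.4×10¹⁹ molecules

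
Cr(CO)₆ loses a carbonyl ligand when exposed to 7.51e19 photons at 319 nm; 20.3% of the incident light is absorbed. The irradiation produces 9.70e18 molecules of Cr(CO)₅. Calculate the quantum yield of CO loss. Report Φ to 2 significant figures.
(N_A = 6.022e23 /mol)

Product: 9.70e18 / 6.022e23 = 1.611e-5 mol.
Moles of photons: 7.51e19 / 6.022e23 = 1.247e-4 mol.
Photons absorbed: 0.203 × 1.247e-4 = 2.531e-5 mol.
Φ = 1.611e-5 mol / 2.531e-5 mol photons = 0.64.

Φ = 0.64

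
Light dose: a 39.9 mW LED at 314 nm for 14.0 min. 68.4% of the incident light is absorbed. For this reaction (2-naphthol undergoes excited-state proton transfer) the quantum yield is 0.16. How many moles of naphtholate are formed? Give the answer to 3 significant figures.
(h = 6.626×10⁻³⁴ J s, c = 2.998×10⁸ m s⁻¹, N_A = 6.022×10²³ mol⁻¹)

9.63×10⁻⁶ mol

Photon energy at 314 nm: hc/λ = (6.626×10⁻³⁴)(2.998×10⁸)/(314×10⁻⁹) = 6.326×10⁻¹⁹ J.
Energy delivered: (39.9 mW)(840 s) = 33.52 J.
Photons incident: 33.52 / 6.326×10⁻¹⁹ = 5.299×10¹⁹, i.e. 5.299×10¹⁹/6.022×10²³ = 8.799×10⁻⁵ mol.
Photons absorbed: 0.684 × 8.799×10⁻⁵ = 6.019×10⁻⁵ mol.
Product: Φ × n_abs = 0.16 × 6.019×10⁻⁵ = 9.630×10⁻⁶ mol.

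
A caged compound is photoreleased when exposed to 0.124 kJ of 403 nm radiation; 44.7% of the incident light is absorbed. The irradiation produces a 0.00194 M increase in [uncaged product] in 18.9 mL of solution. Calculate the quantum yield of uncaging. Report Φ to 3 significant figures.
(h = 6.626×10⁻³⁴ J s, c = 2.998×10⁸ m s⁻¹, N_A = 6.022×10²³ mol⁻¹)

Product: (0.00194 M)(0.0189 L) = 3.667×10⁻⁵ mol.
Photon energy at 403 nm: hc/λ = (6.626×10⁻³⁴)(2.998×10⁸)/(403×10⁻⁹) = 4.929×10⁻¹⁹ J.
Incident energy: 0.124 kJ = 124 J.
Photons incident: 124 / 4.929×10⁻¹⁹ = 2.516×10²⁰, i.e. 2.516×10²⁰/6.022×10²³ = 4.178×10⁻⁴ mol.
Photons absorbed: 0.447 × 4.178×10⁻⁴ = 1.868×10⁻⁴ mol.
Φ = 3.667×10⁻⁵ mol / 1.868×10⁻⁴ mol photons = 0.196.

Φ = 0.196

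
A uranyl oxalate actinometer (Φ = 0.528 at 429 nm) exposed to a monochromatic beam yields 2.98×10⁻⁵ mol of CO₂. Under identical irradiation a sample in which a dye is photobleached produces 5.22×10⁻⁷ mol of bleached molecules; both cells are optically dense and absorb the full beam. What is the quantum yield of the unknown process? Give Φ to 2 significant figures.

Φ = 0.0092

Photons absorbed by the actinometer: 2.98×10⁻⁵ / 0.528 = 5.644×10⁻⁵ mol.
Φ(unknown) = 5.22×10⁻⁷ / 5.644×10⁻⁵ = 0.0092.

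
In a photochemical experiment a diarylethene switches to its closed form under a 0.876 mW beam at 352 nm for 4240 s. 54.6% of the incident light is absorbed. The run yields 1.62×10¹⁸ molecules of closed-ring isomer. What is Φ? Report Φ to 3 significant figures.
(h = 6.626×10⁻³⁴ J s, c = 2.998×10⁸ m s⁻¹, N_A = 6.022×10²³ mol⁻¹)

Φ = 0.451

Product: 1.62×10¹⁸ / 6.022×10²³ = 2.690×10⁻⁶ mol.
Photon energy at 352 nm: hc/λ = (6.626×10⁻³⁴)(2.998×10⁸)/(352×10⁻⁹) = 5.643×10⁻¹⁹ J.
Energy delivered: (0.876 mW)(4240 s) = 3.714 J.
Photons incident: 3.714 / 5.643×10⁻¹⁹ = 6.582×10¹⁸, i.e. 6.582×10¹⁸/6.022×10²³ = 1.093×10⁻⁵ mol.
Photons absorbed: 0.546 × 1.093×10⁻⁵ = 5.968×10⁻⁶ mol.
Φ = 2.690×10⁻⁶ mol / 5.968×10⁻⁶ mol photons = 0.451.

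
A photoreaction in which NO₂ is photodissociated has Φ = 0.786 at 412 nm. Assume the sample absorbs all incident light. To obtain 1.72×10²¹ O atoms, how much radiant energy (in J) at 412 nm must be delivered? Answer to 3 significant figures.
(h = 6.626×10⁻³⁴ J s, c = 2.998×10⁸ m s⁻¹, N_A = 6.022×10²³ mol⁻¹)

1060 J

Product: 1.72×10²¹ / 6.022×10²³ = 0.002856 mol.
Photons that must be absorbed: 0.002856 / 0.786 = 0.003634 mol.
Photon energy: hc/λ = 4.822×10⁻¹⁹ J; per mole, 2.904×10⁵ J mol⁻¹.
Energy required: 0.003634 × 2.904×10⁵ = 1060 J.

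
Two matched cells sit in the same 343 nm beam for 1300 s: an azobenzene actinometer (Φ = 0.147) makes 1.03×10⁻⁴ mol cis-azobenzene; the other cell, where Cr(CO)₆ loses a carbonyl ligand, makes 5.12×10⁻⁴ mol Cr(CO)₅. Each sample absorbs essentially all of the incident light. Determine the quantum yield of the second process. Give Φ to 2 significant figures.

Photons absorbed by the actinometer: 1.03×10⁻⁴ / 0.147 = 7.007×10⁻⁴ mol.
Φ(unknown) = 5.12×10⁻⁴ / 7.007×10⁻⁴ = 0.73.

Φ = 0.73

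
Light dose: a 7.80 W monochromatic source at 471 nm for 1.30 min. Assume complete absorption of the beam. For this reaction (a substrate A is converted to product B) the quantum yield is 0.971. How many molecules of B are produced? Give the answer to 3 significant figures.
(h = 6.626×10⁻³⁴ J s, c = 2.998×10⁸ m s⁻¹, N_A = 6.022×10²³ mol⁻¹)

Photon energy at 471 nm: hc/λ = (6.626×10⁻³⁴)(2.998×10⁸)/(471×10⁻⁹) = 4.218×10⁻¹⁹ J.
Energy delivered: (7.80 W)(78 s) = 608.4 J.
Photons incident: 608.4 / 4.218×10⁻¹⁹ = 1.442×10²¹, i.e. 1.442×10²¹/6.022×10²³ = 0.002395 mol.
Product: Φ × n_abs = 0.971 × 0.002395 = 0.002326 mol.
As a count: 0.002326 × 6.022×10²³ = 1.40×10²¹.

1.40×10²¹ molecules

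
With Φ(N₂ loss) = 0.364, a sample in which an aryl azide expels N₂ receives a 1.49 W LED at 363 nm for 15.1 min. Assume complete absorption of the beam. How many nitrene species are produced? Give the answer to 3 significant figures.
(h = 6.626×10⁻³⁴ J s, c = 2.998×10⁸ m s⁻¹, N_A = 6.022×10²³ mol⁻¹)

8.98×10²⁰ species

Photon energy at 363 nm: hc/λ = (6.626×10⁻³⁴)(2.998×10⁸)/(363×10⁻⁹) = 5.472×10⁻¹⁹ J.
Energy delivered: (1.49 W)(906 s) = 1350 J.
Photons incident: 1350 / 5.472×10⁻¹⁹ = 2.467×10²¹, i.e. 2.467×10²¹/6.022×10²³ = 0.004097 mol.
Product: Φ × n_abs = 0.364 × 0.004097 = 0.001491 mol.
As a count: 0.001491 × 6.022×10²³ = 8.98×10²⁰.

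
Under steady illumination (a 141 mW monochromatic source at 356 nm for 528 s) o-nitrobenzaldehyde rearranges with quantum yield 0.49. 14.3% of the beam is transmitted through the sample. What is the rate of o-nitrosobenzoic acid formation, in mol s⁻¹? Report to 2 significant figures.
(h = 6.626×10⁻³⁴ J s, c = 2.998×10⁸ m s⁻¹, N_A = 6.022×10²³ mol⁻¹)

1.8×10⁻⁷ mol s⁻¹

Photon energy at 356 nm: hc/λ = (6.626×10⁻³⁴)(2.998×10⁸)/(356×10⁻⁹) = 5.580×10⁻¹⁹ J.
Energy delivered: (141 mW)(528 s) = 74.45 J.
Photons incident: 74.45 / 5.580×10⁻¹⁹ = 1.334×10²⁰, i.e. 1.334×10²⁰/6.022×10²³ = 2.215×10⁻⁴ mol.
Fraction absorbed: 1 − 14.3/100 = 0.8570.
Photons absorbed: 0.8570 × 2.215×10⁻⁴ = 1.898×10⁻⁴ mol.
Product formed: 0.49 × 1.898×10⁻⁴ = 9.300×10⁻⁵ mol.
Rate: 9.300×10⁻⁵ / 528 s = 1.8×10⁻⁷ mol s⁻¹.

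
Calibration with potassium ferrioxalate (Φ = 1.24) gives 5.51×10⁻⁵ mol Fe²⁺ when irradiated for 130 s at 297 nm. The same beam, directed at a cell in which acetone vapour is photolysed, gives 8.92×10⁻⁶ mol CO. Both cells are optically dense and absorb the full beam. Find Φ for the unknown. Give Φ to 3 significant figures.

Photons absorbed by the actinometer: 5.51×10⁻⁵ / 1.24 = 4.444×10⁻⁵ mol.
Φ(unknown) = 8.92×10⁻⁶ / 4.444×10⁻⁵ = 0.201.

Φ = 0.201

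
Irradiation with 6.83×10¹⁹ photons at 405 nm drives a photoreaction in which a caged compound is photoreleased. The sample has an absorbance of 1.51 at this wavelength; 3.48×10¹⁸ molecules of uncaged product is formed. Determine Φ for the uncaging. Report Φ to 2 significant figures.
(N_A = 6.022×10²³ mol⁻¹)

Product: 3.48×10¹⁸ / 6.022×10²³ = 5.779×10⁻⁶ mol.
Moles of photons: 6.83×10¹⁹ / 6.022×10²³ = 1.134×10⁻⁴ mol.
Fraction absorbed: 1 − 10^(−1.51) = 0.9691.
Photons absorbed: 0.9691 × 1.134×10⁻⁴ = 1.099×10⁻⁴ mol.
Φ = 5.779×10⁻⁶ mol / 1.099×10⁻⁴ mol photons = 0.053.

Φ = 0.053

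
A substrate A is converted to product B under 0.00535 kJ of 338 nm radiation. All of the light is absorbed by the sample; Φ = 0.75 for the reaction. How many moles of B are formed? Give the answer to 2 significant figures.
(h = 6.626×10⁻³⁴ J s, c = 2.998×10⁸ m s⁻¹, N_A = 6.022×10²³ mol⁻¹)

Photon energy at 338 nm: hc/λ = (6.626×10⁻³⁴)(2.998×10⁸)/(338×10⁻⁹) = 5.877×10⁻¹⁹ J.
Incident energy: 0.00535 kJ = 5.35 J.
Photons incident: 5.35 / 5.877×10⁻¹⁹ = 9.103×10¹⁸, i.e. 9.103×10¹⁸/6.022×10²³ = 1.512×10⁻⁵ mol.
Product: Φ × n_abs = 0.75 × 1.512×10⁻⁵ = 1.134×10⁻⁵ mol.

1.1×10⁻⁵ mol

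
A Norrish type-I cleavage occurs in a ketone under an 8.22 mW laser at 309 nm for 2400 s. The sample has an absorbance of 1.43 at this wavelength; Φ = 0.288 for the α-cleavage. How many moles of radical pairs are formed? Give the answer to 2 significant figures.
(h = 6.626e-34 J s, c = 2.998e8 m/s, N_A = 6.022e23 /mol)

Photon energy at 309 nm: hc/λ = (6.626e-34)(2.998e8)/(309e-9) = 6.429e-19 J.
Energy delivered: (8.22 mW)(2400 s) = 19.73 J.
Photons incident: 19.73 / 6.429e-19 = 3.069e19, i.e. 3.069e19/6.022e23 = 5.096e-5 mol.
Fraction absorbed: 1 − 10^(−1.43) = 0.9628.
Photons absorbed: 0.9628 × 5.096e-5 = 4.906e-5 mol.
Product: Φ × n_abs = 0.288 × 4.906e-5 = 1.413e-5 mol.

1.4e-5 mol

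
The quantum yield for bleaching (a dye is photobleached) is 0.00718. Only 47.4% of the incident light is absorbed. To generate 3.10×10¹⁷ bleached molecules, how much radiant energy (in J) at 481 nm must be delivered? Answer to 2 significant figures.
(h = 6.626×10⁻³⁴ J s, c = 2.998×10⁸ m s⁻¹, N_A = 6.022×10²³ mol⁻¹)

38 J

Product: 3.10×10¹⁷ / 6.022×10²³ = 5.148×10⁻⁷ mol.
Photons that must be absorbed: 5.148×10⁻⁷ / 0.00718 = 7.170×10⁻⁵ mol.
Incident photons needed: 7.170×10⁻⁵ / 0.474 = 1.513×10⁻⁴ mol.
Photon energy: hc/λ = 4.130×10⁻¹⁹ J; per mole, 2.487×10⁵ J mol⁻¹.
Energy required: 1.513×10⁻⁴ × 2.487×10⁵ = 38 J.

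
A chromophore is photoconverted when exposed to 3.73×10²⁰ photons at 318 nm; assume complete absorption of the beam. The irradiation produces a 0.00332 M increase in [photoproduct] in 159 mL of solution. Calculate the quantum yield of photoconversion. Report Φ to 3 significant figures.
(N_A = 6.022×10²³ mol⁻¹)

Product: (0.00332 M)(0.159 L) = 5.279×10⁻⁴ mol.
Moles of photons: 3.73×10²⁰ / 6.022×10²³ = 6.194×10⁻⁴ mol.
Φ = 5.279×10⁻⁴ mol / 6.194×10⁻⁴ mol photons = 0.852.

Φ = 0.852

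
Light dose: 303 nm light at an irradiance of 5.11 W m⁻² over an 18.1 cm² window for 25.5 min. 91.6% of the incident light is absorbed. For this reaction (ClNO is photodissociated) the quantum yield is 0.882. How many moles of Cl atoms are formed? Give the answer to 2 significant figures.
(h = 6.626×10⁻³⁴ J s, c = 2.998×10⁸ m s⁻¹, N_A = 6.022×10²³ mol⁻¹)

2.9×10⁻⁵ mol

Photon energy at 303 nm: hc/λ = (6.626×10⁻³⁴)(2.998×10⁸)/(303×10⁻⁹) = 6.556×10⁻¹⁹ J.
Energy delivered: (5.11 W m⁻²)(18.1×10⁻⁴ m²)(1530 s) = 14.15 J.
Photons incident: 14.15 / 6.556×10⁻¹⁹ = 2.158×10¹⁹, i.e. 2.158×10¹⁹/6.022×10²³ = 3.584×10⁻⁵ mol.
Photons absorbed: 0.916 × 3.584×10⁻⁵ = 3.283×10⁻⁵ mol.
Product: Φ × n_abs = 0.882 × 3.283×10⁻⁵ = 2.896×10⁻⁵ mol.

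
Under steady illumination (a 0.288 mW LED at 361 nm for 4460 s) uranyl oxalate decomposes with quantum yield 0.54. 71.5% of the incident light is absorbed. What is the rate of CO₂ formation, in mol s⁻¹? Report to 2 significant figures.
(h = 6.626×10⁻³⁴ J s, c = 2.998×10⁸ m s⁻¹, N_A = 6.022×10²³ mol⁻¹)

3.4×10⁻¹⁰ mol s⁻¹

Photon energy at 361 nm: hc/λ = (6.626×10⁻³⁴)(2.998×10⁸)/(361×10⁻⁹) = 5.503×10⁻¹⁹ J.
Energy delivered: (0.288 mW)(4460 s) = 1.284 J.
Photons incident: 1.284 / 5.503×10⁻¹⁹ = 2.333×10¹⁸, i.e. 2.333×10¹⁸/6.022×10²³ = 3.874×10⁻⁶ mol.
Photons absorbed: 0.715 × 3.874×10⁻⁶ = 2.770×10⁻⁶ mol.
Product formed: 0.54 × 2.770×10⁻⁶ = 1.496×10⁻⁶ mol.
Rate: 1.496×10⁻⁶ / 4460 s = 3.4×10⁻¹⁰ mol s⁻¹.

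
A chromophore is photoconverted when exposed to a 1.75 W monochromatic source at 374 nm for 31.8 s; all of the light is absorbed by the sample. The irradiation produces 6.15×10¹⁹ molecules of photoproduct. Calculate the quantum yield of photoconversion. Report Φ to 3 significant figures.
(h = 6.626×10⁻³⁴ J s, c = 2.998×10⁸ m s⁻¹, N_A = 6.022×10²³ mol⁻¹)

Φ = 0.587

Product: 6.15×10¹⁹ / 6.022×10²³ = 1.021×10⁻⁴ mol.
Photon energy at 374 nm: hc/λ = (6.626×10⁻³⁴)(2.998×10⁸)/(374×10⁻⁹) = 5.311×10⁻¹⁹ J.
Energy delivered: (1.75 W)(31.8 s) = 55.65 J.
Photons incident: 55.65 / 5.311×10⁻¹⁹ = 1.048×10²⁰, i.e. 1.048×10²⁰/6.022×10²³ = 1.740×10⁻⁴ mol.
Φ = 1.021×10⁻⁴ mol / 1.740×10⁻⁴ mol photons = 0.587.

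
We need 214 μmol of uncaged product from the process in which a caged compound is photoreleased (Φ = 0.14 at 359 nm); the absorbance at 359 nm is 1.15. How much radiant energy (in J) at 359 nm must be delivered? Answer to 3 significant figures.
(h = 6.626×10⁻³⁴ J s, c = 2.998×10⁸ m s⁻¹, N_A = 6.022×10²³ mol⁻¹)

Product: 214 μmol = 2.14×10⁻⁴ mol.
Photons that must be absorbed: 2.14×10⁻⁴ / 0.14 = 0.001529 mol.
Fraction absorbed: 1 − 10^(−1.15) = 0.9292.
Incident photons needed: 0.001529 / 0.9292 = 0.001646 mol.
Photon energy: hc/λ = 5.533×10⁻¹⁹ J; per mole, 3.332×10⁵ J mol⁻¹.
Energy required: 0.001646 × 3.332×10⁵ = 548 J.

548 J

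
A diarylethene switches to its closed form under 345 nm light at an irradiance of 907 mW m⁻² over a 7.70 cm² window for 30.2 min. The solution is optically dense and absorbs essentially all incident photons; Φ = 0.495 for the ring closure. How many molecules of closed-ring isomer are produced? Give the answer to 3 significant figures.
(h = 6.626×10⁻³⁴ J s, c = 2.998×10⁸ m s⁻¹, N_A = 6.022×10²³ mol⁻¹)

Photon energy at 345 nm: hc/λ = (6.626×10⁻³⁴)(2.998×10⁸)/(345×10⁻⁹) = 5.758×10⁻¹⁹ J.
Energy delivered: (907 mW m⁻²)(7.70×10⁻⁴ m²)(1812 s) = 1.265 J.
Photons incident: 1.265 / 5.758×10⁻¹⁹ = 2.197×10¹⁸, i.e. 2.197×10¹⁸/6.022×10²³ = 3.648×10⁻⁶ mol.
Product: Φ × n_abs = 0.495 × 3.648×10⁻⁶ = 1.806×10⁻⁶ mol.
As a count: 1.806×10⁻⁶ × 6.022×10²³ = 1.09×10¹⁸.

1.09×10¹⁸ molecules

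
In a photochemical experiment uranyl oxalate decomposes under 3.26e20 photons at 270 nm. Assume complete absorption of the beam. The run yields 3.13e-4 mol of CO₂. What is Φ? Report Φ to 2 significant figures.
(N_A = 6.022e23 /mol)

Φ = 0.58

Moles of photons: 3.26e20 / 6.022e23 = 5.413e-4 mol.
Φ = 3.13e-4 mol / 5.413e-4 mol photons = 0.58.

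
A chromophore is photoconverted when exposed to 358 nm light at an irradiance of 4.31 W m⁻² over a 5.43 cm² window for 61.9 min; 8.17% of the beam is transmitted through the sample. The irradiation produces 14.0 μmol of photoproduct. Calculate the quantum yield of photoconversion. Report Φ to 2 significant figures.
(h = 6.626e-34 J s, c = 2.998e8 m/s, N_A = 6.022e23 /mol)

Product: 14.0 μmol = 1.40e-5 mol.
Photon energy at 358 nm: hc/λ = (6.626e-34)(2.998e8)/(358e-9) = 5.549e-19 J.
Energy delivered: (4.31 W m⁻²)(5.43e-4 m²)(3714 s) = 8.692 J.
Photons incident: 8.692 / 5.549e-19 = 1.566e19, i.e. 1.566e19/6.022e23 = 2.600e-5 mol.
Fraction absorbed: 1 − 8.17/100 = 0.9183.
Photons absorbed: 0.9183 × 2.600e-5 = 2.388e-5 mol.
Φ = 1.40e-5 mol / 2.388e-5 mol photons = 0.59.

Φ = 0.59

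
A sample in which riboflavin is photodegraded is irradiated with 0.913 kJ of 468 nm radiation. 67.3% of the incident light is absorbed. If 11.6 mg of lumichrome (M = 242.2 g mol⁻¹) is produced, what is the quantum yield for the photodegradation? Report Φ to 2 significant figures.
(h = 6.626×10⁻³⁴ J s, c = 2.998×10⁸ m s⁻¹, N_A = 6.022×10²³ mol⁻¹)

Product: 11.6 mg / 242.2 g mol⁻¹ = 4.789×10⁻⁵ mol.
Photon energy at 468 nm: hc/λ = (6.626×10⁻³⁴)(2.998×10⁸)/(468×10⁻⁹) = 4.245×10⁻¹⁹ J.
Incident energy: 0.913 kJ = 913 J.
Photons incident: 913 / 4.245×10⁻¹⁹ = 2.151×10²¹, i.e. 2.151×10²¹/6.022×10²³ = 0.003572 mol.
Photons absorbed: 0.673 × 0.003572 = 0.002404 mol.
Φ = 4.789×10⁻⁵ mol / 0.002404 mol photons = 0.020.

Φ = 0.020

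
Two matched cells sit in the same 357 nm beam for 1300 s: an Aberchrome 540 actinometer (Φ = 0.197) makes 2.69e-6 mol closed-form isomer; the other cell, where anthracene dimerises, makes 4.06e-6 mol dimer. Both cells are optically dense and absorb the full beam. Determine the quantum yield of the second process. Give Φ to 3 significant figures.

Photons absorbed by the actinometer: 2.69e-6 / 0.197 = 1.365e-5 mol.
Φ(unknown) = 4.06e-6 / 1.365e-5 = 0.297.

Φ = 0.297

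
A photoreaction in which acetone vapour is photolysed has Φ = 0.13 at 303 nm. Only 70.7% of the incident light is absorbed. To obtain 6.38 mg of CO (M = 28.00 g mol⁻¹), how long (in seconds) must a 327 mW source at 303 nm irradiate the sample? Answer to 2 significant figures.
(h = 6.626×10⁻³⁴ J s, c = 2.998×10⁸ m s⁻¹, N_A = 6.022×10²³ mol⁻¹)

Product: 6.38 mg / 28.00 g mol⁻¹ = 2.279×10⁻⁴ mol.
Photons that must be absorbed: 2.279×10⁻⁴ / 0.13 = 0.001753 mol.
Incident photons needed: 0.001753 / 0.707 = 0.002479 mol.
Photon energy: hc/λ = 6.556×10⁻¹⁹ J; per mole, 3.948×10⁵ J mol⁻¹.
Energy required: 0.002479 × 3.948×10⁵ = 978.7 J.
Time: 978.7 J / 0.327 W = 3000 s.

t ≈ 3000 s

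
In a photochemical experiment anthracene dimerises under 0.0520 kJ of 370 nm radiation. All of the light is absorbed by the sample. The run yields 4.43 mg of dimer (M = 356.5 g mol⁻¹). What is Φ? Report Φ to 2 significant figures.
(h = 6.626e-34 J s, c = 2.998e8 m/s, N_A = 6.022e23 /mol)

Product: 4.43 mg / 356.5 g mol⁻¹ = 1.243e-5 mol.
Photon energy at 370 nm: hc/λ = (6.626e-34)(2.998e8)/(370e-9) = 5.369e-19 J.
Incident energy: 0.0520 kJ = 52.0 J.
Photons incident: 52.0 / 5.369e-19 = 9.685e19, i.e. 9.685e19/6.022e23 = 1.608e-4 mol.
Φ = 1.243e-5 mol / 1.608e-4 mol photons = 0.077.

Φ = 0.077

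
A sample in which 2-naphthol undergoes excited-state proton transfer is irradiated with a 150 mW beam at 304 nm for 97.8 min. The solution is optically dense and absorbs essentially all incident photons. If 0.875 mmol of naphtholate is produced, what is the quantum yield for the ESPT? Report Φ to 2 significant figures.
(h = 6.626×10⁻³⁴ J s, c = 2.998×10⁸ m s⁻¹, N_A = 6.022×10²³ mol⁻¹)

Φ = 0.39

Product: 0.875 mmol = 8.75×10⁻⁴ mol.
Photon energy at 304 nm: hc/λ = (6.626×10⁻³⁴)(2.998×10⁸)/(304×10⁻⁹) = 6.534×10⁻¹⁹ J.
Energy delivered: (150 mW)(5868 s) = 880.2 J.
Photons incident: 880.2 / 6.534×10⁻¹⁹ = 1.347×10²¹, i.e. 1.347×10²¹/6.022×10²³ = 0.002237 mol.
Φ = 8.75×10⁻⁴ mol / 0.002237 mol photons = 0.39.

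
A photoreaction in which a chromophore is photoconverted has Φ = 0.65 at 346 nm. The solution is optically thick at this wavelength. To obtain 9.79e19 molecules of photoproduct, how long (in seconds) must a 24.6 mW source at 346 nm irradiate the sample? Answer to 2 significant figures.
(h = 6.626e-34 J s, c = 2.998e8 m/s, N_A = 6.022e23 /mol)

Product: 9.79e19 / 6.022e23 = 1.626e-4 mol.
Photons that must be absorbed: 1.626e-4 / 0.65 = 2.502e-4 mol.
Photon energy: hc/λ = 5.741e-19 J; per mole, 3.457e5 J mol⁻¹.
Energy required: 2.502e-4 × 3.457e5 = 86.49 J.
Time: 86.49 J / 0.0246 W = 3500 s.

t ≈ 3500 s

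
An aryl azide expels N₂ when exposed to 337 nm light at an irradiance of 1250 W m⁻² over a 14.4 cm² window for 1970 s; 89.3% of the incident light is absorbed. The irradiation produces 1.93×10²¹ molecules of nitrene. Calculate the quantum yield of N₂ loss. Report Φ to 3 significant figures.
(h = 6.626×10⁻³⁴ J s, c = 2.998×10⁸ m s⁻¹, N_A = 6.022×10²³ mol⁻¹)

Product: 1.93×10²¹ / 6.022×10²³ = 0.003205 mol.
Photon energy at 337 nm: hc/λ = (6.626×10⁻³⁴)(2.998×10⁸)/(337×10⁻⁹) = 5.895×10⁻¹⁹ J.
Energy delivered: (1250 W m⁻²)(14.4×10⁻⁴ m²)(1970 s) = 3546 J.
Photons incident: 3546 / 5.895×10⁻¹⁹ = 6.015×10²¹, i.e. 6.015×10²¹/6.022×10²³ = 0.009988 mol.
Photons absorbed: 0.893 × 0.009988 = 0.008919 mol.
Φ = 0.003205 mol / 0.008919 mol photons = 0.359.

Φ = 0.359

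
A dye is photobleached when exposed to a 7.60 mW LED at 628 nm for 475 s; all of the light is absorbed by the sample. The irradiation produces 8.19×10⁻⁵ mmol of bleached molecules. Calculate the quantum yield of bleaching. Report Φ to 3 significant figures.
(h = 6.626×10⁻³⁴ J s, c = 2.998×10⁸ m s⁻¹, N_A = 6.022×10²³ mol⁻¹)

Product: 8.19×10⁻⁵ mmol = 8.19×10⁻⁸ mol.
Photon energy at 628 nm: hc/λ = (6.626×10⁻³⁴)(2.998×10⁸)/(628×10⁻⁹) = 3.163×10⁻¹⁹ J.
Energy delivered: (7.60 mW)(475 s) = 3.610 J.
Photons incident: 3.610 / 3.163×10⁻¹⁹ = 1.141×10¹⁹, i.e. 1.141×10¹⁹/6.022×10²³ = 1.895×10⁻⁵ mol.
Φ = 8.19×10⁻⁸ mol / 1.895×10⁻⁵ mol photons = 0.00432.

Φ = 0.00432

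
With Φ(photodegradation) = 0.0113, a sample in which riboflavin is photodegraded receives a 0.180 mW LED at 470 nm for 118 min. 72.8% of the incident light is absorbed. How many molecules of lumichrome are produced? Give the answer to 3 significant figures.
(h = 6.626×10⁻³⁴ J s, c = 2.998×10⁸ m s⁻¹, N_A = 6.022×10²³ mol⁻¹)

Photon energy at 470 nm: hc/λ = (6.626×10⁻³⁴)(2.998×10⁸)/(470×10⁻⁹) = 4.227×10⁻¹⁹ J.
Energy delivered: (0.180 mW)(7080 s) = 1.274 J.
Photons incident: 1.274 / 4.227×10⁻¹⁹ = 3.014×10¹⁸, i.e. 3.014×10¹⁸/6.022×10²³ = 5.005×10⁻⁶ mol.
Photons absorbed: 0.728 × 5.005×10⁻⁶ = 3.644×10⁻⁶ mol.
Product: Φ × n_abs = 0.0113 × 3.644×10⁻⁶ = 4.118×10⁻⁸ mol.
As a count: 4.118×10⁻⁸ × 6.022×10²³ = 2.48×10¹⁶.

2.48×10¹⁶ molecules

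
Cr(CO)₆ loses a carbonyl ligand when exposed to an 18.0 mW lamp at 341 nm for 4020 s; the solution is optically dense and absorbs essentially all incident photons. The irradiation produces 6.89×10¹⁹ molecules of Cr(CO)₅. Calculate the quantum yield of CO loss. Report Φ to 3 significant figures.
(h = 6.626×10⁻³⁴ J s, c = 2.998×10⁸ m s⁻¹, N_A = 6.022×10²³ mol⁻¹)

Φ = 0.555

Product: 6.89×10¹⁹ / 6.022×10²³ = 1.144×10⁻⁴ mol.
Photon energy at 341 nm: hc/λ = (6.626×10⁻³⁴)(2.998×10⁸)/(341×10⁻⁹) = 5.825×10⁻¹⁹ J.
Energy delivered: (18.0 mW)(4020 s) = 72.36 J.
Photons incident: 72.36 / 5.825×10⁻¹⁹ = 1.242×10²⁰, i.e. 1.242×10²⁰/6.022×10²³ = 2.062×10⁻⁴ mol.
Φ = 1.144×10⁻⁴ mol / 2.062×10⁻⁴ mol photons = 0.555.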